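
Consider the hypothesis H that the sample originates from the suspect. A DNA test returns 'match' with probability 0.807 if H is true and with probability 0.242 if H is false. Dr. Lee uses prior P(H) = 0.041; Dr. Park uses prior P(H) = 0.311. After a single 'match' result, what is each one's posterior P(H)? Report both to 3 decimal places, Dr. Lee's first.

The likelihood ratio for a 'match' result is 0.807/0.242 = 3.3347.
Dr. Lee: prior odds 0.041/0.959 = 0.042753; posterior odds 0.14257; posterior probability 0.125.
Dr. Park: prior odds 0.311/0.689 = 0.45138; posterior odds 1.5052; posterior probability 0.601.

Dr. Lee: 0.125; Dr. Park: 0.601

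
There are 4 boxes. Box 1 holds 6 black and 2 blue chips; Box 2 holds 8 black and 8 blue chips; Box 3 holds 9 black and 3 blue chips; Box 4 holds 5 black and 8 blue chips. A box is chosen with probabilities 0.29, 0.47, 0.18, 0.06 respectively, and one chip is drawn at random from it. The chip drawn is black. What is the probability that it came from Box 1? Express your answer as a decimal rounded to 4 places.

Tabulate prior·likelihood by source: [1] prior 0.29, lik 0.75, product 0.2175; [2] prior 0.47, lik 0.5, product 0.2350; [3] prior 0.18, lik 0.75, product 0.1350; [4] prior 0.06, lik 0.3846, product 0.02308.
Normalizing constant = 0.61058; the posterior for Box 1 is its product over the sum, 0.2175/0.61058 = 0.3562.

Posterior probability ≈ 0.3562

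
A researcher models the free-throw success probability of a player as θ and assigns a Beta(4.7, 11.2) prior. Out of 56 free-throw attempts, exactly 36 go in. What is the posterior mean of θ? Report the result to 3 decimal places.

Posterior mean ≈ 0.566

Observing 36 successes and 20 failures updates Beta(4.7, 11.2) by adding the success and failure counts to the two shape parameters: α = 4.7+36 = 40.7, β = 11.2+20 = 31.2.
Posterior mean = α/(α+β) = 40.7/71.9 = 0.566.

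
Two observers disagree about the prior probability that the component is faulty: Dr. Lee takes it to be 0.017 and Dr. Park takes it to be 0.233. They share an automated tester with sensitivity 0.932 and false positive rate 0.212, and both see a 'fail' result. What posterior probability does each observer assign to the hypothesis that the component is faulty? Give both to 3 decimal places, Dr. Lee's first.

P('+'|H) = 0.932, P('+'|¬H) = 0.212.
Dr. Lee: numerator 0.932·0.017 = 0.015844; evidence = 0.015844+0.212·0.983 = 0.22424; posterior = 0.071.
Dr. Park: numerator 0.932·0.233 = 0.21716; evidence = 0.21716+0.212·0.767 = 0.37976; posterior = 0.572.

Dr. Lee: 0.071; Dr. Park: 0.572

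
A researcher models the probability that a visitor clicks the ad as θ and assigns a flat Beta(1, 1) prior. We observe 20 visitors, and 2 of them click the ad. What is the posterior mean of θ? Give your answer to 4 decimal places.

Posterior mean ≈ 0.1364

Observing 2 successes and 18 failures updates Beta(1, 1) by adding the success and failure counts to the two shape parameters: α = 1+2 = 3, β = 1+18 = 19.
E[θ | data] = 3/(3+19) = 0.1364.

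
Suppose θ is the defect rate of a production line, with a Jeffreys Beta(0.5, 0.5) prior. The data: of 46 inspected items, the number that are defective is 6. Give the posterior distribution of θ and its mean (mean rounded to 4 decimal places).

Posterior: Beta(6.5, 40.5); mean ≈ 0.1383

The binomial likelihood is conjugate to the Beta prior: with 6 successes and 40 failures, the posterior is Beta(0.5+6, 0.5+40) = Beta(6.5, 40.5).
E[θ | data] = 6.5/(6.5+40.5) = 0.1383.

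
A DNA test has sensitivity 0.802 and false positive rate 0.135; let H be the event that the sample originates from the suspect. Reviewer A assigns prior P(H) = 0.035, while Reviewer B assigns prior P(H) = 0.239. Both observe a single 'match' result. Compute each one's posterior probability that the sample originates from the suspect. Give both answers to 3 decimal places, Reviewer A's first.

Reviewer A: 0.177; Reviewer B: 0.651

The likelihood ratio for a 'match' result is 0.802/0.135 = 5.9407.
Reviewer A: prior odds 0.035/0.965 = 0.036269; posterior odds 0.21547; posterior probability 0.177.
Reviewer B: prior odds 0.239/0.761 = 0.31406; posterior odds 1.8658; posterior probability 0.651.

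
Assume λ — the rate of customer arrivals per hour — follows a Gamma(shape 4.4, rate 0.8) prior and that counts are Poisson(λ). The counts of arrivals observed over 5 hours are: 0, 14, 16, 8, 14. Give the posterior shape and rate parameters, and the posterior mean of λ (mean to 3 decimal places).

Posterior: Gamma(shape=56.4, rate=5.8); mean ≈ 9.724

The Poisson likelihood adds the total count to the shape and the number of exposure periods to the rate. Here ∑xᵢ = 52 and n = 5, so shape 4.4→56.4 and rate 0.8→5.8.
E[λ | data] = 56.4/5.8 = 9.724.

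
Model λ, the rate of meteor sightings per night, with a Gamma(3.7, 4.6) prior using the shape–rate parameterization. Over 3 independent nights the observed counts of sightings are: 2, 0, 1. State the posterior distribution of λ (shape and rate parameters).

Posterior: Gamma(shape=6.7, rate=7.6)

The Poisson likelihood adds the total count to the shape and the number of exposure periods to the rate. Here ∑xᵢ = 3 and n = 3, so shape 3.7→6.7 and rate 4.6→7.6.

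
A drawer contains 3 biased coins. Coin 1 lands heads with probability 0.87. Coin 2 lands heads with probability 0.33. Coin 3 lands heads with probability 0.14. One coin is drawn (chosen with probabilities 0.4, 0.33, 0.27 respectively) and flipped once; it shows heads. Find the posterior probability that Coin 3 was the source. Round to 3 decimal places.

Posterior probability ≈ 0.076

P(heads|C1) = 0.87; P(heads|C2) = 0.33; P(heads|C3) = 0.14.
Prior × likelihood for each source: 0.4·0.87=0.3480, 0.33·0.33=0.1089, 0.27·0.14=0.03780. Summing gives P(heads) = 0.49470.
P(Coin 3 | heads) = 0.03780 / 0.49470 = 0.076.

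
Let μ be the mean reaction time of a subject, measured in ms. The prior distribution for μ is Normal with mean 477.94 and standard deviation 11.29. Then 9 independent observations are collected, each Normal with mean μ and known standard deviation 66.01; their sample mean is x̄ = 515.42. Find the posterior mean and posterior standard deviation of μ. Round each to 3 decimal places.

With known σ, the Normal prior is conjugate. Weight on the data is w = (n/σ²)/(n/σ² + 1/τ₀²) = 0.00206549/(0.00206549+0.00784535) = 0.20841.
Posterior mean = w·x̄ + (1−w)·μ₀ = 0.20841·515.42 + 0.79159·477.94 = 485.751. Posterior variance = 1/(0.00206549+0.00784535) = 100.900, so SD = 10.045.

Posterior mean ≈ 485.751; posterior SD ≈ 10.045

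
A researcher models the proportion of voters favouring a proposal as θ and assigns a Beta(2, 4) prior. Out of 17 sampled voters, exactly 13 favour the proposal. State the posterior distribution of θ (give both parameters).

The binomial likelihood is conjugate to the Beta prior: with 13 successes and 4 failures, the posterior is Beta(2+13, 4+4) = Beta(15, 8).

Posterior: Beta(15, 8)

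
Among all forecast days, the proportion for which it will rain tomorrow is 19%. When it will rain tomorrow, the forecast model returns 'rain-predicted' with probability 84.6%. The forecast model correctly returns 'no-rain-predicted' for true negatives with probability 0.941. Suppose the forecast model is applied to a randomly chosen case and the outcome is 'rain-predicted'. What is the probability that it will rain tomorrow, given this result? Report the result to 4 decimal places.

P(H | E) ≈ 0.7708

Write H for 'it will rain tomorrow'. Prior odds H:¬H = 0.19/0.81 = 0.23457. For the 'rain-predicted' outcome, the likelihood ratio is 0.846/0.059 = 14.339.
Posterior odds = 0.23457 × 14.339 = 3.3635, so P(H|E) = 3.3635/(1+3.3635) = 0.7708.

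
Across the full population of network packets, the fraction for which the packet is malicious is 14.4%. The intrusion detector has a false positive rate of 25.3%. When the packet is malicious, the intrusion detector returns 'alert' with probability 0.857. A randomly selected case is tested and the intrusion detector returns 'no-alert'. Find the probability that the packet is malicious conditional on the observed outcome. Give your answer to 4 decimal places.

P(H | E) ≈ 0.0312

Let H be the event that the packet is malicious. P(H) = 0.144, so P(¬H) = 0.856. With E the 'no-alert' result, P(E|H) = 0.143 and P(E|¬H) = 0.747.
P(E) = 0.143·0.144 + 0.747·0.856 = 0.020592 + 0.63943 = 0.66002.
By Bayes' theorem, P(H|E) = 0.020592 / 0.66002 = 0.0312.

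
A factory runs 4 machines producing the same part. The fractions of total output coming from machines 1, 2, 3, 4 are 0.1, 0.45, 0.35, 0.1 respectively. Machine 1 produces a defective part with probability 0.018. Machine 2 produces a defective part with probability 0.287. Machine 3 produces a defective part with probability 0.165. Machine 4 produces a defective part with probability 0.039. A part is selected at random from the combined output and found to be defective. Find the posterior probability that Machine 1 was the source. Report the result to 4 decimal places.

Posterior probability ≈ 0.0093

Tabulate prior·likelihood by source: [1] prior 0.1, lik 0.018, product 0.001800; [2] prior 0.45, lik 0.287, product 0.1291; [3] prior 0.35, lik 0.165, product 0.05775; [4] prior 0.1, lik 0.039, product 0.003900.
Normalizing constant = 0.19260; the posterior for Machine 1 is its product over the sum, 0.001800/0.19260 = 0.0093.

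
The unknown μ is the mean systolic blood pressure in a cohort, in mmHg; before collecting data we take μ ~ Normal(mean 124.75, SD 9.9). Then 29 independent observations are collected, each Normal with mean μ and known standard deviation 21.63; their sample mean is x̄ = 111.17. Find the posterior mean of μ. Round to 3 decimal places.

Posterior mean ≈ 113.089

With known σ, the Normal prior is conjugate. Weight on the data is w = (n/σ²)/(n/σ² + 1/τ₀²) = 0.0619848/(0.0619848+0.0102030) = 0.85866.
Posterior mean = w·x̄ + (1−w)·μ₀ = 0.85866·111.17 + 0.14134·124.75 = 113.089.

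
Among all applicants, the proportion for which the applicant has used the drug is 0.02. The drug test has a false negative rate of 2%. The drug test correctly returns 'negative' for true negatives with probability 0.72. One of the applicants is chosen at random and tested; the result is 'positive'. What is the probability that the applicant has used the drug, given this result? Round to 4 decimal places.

Let H be the event that the applicant has used the drug. P(H) = 0.02, so P(¬H) = 0.98. With E the 'positive' result, P(E|H) = 0.98 and P(E|¬H) = 0.28.
P(E) = 0.98·0.02 + 0.28·0.98 = 0.019600 + 0.27440 = 0.29400.
By Bayes' theorem, P(H|E) = 0.019600 / 0.29400 = 0.0667.

P(H | E) ≈ 0.0667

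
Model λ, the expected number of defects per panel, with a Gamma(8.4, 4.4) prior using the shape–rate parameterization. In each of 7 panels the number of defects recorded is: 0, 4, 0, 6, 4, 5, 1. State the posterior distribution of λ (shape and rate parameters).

The Poisson likelihood adds the total count to the shape and the number of exposure periods to the rate. Here ∑xᵢ = 20 and n = 7, so shape 8.4→28.4 and rate 4.4→11.4.

Posterior: Gamma(shape=28.4, rate=11.4)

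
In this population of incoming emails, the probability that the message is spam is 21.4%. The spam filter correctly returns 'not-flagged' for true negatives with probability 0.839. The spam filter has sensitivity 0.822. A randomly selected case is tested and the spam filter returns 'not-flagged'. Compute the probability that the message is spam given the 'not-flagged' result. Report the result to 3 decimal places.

Let H be the event that the message is spam. P(H) = 0.214, so P(¬H) = 0.786. With E the 'not-flagged' result, P(E|H) = 0.178 and P(E|¬H) = 0.839.
P(E) = 0.178·0.214 + 0.839·0.786 = 0.038092 + 0.65945 = 0.69755.
By Bayes' theorem, P(H|E) = 0.038092 / 0.69755 = 0.055.

P(H | E) ≈ 0.055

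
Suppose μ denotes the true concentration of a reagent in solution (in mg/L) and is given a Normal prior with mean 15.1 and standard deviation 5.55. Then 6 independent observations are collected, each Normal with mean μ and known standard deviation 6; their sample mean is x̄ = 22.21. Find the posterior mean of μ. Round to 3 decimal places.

With known σ, the Normal prior is conjugate. Weight on the data is w = (n/σ²)/(n/σ² + 1/τ₀²) = 0.166667/(0.166667+0.0324649) = 0.83697.
Posterior mean = w·x̄ + (1−w)·μ₀ = 0.83697·22.21 + 0.16303·15.1 = 21.051.

Posterior mean ≈ 21.051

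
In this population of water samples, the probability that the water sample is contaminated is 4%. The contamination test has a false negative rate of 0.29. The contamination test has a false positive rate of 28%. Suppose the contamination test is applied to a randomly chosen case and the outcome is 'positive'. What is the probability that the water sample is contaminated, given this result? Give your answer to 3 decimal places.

P(H | E) ≈ 0.096

Write H for 'the water sample is contaminated'. Prior odds H:¬H = 0.04/0.96 = 0.041667. For the 'positive' outcome, the likelihood ratio is 0.71/0.28 = 2.5357.
Posterior odds = 0.041667 × 2.5357 = 0.10565, so P(H|E) = 0.10565/(1+0.10565) = 0.096.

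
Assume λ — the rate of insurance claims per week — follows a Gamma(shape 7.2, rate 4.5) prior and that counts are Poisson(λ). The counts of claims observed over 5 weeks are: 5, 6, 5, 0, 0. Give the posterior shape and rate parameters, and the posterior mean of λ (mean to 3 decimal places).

Posterior: Gamma(shape=23.2, rate=9.5); mean ≈ 2.442

Total count ∑xᵢ = 16 over n = 5 weeks.
Gamma is conjugate to the Poisson likelihood: posterior is Gamma(shape = 7.2+16 = 23.2, rate = 4.5+5 = 9.5).
E[λ | data] = 23.2/9.5 = 2.442.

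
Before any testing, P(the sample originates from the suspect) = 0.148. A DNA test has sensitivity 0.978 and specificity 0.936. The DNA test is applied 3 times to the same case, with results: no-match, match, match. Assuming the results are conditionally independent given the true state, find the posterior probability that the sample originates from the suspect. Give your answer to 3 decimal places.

Let H be the event that the sample originates from the suspect; start with P(H) = 0.148. P('match'|H) = 0.978, P('match'|¬H) = 0.064.
Update on result 1 ('no-match'): P(H) ← 0.022·0.1480 / (0.022·0.1480 + 0.936·0.8520) = 0.0032560/0.80073 = 0.0041.
Update on result 2 ('match'): P(H) ← 0.978·0.0041 / (0.978·0.0041 + 0.064·0.9959) = 0.0039768/0.067717 = 0.0587.
Update on result 3 ('match'): P(H) ← 0.978·0.0587 / (0.978·0.0587 + 0.064·0.9413) = 0.057436/0.11768 = 0.4881.

Posterior P(H) ≈ 0.488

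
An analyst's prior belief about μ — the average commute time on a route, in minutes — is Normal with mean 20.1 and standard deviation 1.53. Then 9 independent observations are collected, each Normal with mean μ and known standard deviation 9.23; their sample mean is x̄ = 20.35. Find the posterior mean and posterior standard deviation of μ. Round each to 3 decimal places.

With known σ, the Normal prior is conjugate. Weight on the data is w = (n/σ²)/(n/σ² + 1/τ₀²) = 0.105643/(0.105643+0.427186) = 0.19827.
Posterior mean = w·x̄ + (1−w)·μ₀ = 0.19827·20.35 + 0.80173·20.1 = 20.150. Posterior variance = 1/(0.105643+0.427186) = 1.87678, so SD = 1.370.

Posterior mean ≈ 20.150; posterior SD ≈ 1.370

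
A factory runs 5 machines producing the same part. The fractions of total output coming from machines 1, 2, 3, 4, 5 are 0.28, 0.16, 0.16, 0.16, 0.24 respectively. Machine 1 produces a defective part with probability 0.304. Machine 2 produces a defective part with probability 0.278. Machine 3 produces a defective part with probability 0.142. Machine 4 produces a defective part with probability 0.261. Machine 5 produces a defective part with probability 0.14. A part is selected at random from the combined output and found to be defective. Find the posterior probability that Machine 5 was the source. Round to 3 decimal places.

Posterior probability ≈ 0.148

P(defective|M1) = 0.304; P(defective|M2) = 0.278; P(defective|M3) = 0.142; P(defective|M4) = 0.261; P(defective|M5) = 0.14.
Prior × likelihood for each source: 0.28·0.304=0.08512, 0.16·0.278=0.04448, 0.16·0.142=0.02272, 0.16·0.261=0.04176, 0.24·0.14=0.03360. Summing gives P(defective) = 0.22768.
P(Machine 5 | defective) = 0.03360 / 0.22768 = 0.148.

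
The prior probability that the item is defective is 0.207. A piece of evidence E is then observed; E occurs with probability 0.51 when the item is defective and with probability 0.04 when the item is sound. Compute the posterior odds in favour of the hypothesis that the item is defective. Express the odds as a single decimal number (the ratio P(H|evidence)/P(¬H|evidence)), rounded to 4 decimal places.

Posterior odds ≈ 3.3282

Prior odds = 0.207/(1−0.207) = 0.26103.
Likelihood ratio for E = 0.51/0.04 = 12.750.
Posterior odds = prior odds × LR = 3.3282.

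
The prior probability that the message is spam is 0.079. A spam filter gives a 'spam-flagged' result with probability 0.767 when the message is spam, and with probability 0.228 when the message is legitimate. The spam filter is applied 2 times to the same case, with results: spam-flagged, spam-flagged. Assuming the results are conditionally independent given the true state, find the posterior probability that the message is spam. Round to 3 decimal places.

Let H be the event that the message is spam; start with P(H) = 0.079. P('spam-flagged'|H) = 0.767, P('spam-flagged'|¬H) = 0.228.
Update on result 1 ('spam-flagged'): P(H) ← 0.767·0.0790 / (0.767·0.0790 + 0.228·0.9210) = 0.060593/0.27058 = 0.2239.
Update on result 2 ('spam-flagged'): P(H) ← 0.767·0.2239 / (0.767·0.2239 + 0.228·0.7761) = 0.17176/0.34870 = 0.4926.

Posterior P(H) ≈ 0.493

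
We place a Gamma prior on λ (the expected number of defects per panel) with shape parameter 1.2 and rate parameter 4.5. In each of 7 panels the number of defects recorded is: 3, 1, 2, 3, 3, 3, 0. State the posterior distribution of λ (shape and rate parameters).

Posterior: Gamma(shape=16.2, rate=11.5)

The Poisson likelihood adds the total count to the shape and the number of exposure periods to the rate. Here ∑xᵢ = 15 and n = 7, so shape 1.2→16.2 and rate 4.5→11.5.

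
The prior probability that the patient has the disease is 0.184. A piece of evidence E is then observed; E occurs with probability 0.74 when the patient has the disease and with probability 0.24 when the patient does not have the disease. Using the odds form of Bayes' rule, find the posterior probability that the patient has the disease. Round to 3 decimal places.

Prior odds = 0.184/(1−0.184) = 0.22549. In log-odds, ln(0.22549) = -1.4895.
Add log likelihood ratio: ln(3.0833) = 1.1260.
Posterior log-odds = -0.36347, so posterior odds = exp(-0.36347) = 0.69526. Converting, P(H|E) = 0.69526/1.6953 = 0.410.

Posterior probability ≈ 0.410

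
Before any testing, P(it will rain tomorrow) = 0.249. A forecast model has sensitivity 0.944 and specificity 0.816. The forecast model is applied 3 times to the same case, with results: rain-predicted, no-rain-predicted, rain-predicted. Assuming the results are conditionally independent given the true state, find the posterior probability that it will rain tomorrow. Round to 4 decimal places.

Let H be the event that it will rain tomorrow; start with P(H) = 0.249. P('rain-predicted'|H) = 0.944, P('rain-predicted'|¬H) = 0.184.
Update on result 1 ('rain-predicted'): P(H) ← 0.944·0.2490 / (0.944·0.2490 + 0.184·0.7510) = 0.23506/0.37324 = 0.6298.
Update on result 2 ('no-rain-predicted'): P(H) ← 0.056·0.6298 / (0.056·0.6298 + 0.816·0.3702) = 0.035267/0.33737 = 0.1045.
Update on result 3 ('rain-predicted'): P(H) ← 0.944·0.1045 / (0.944·0.1045 + 0.184·0.8955) = 0.098681/0.26345 = 0.3746.

Posterior P(H) ≈ 0.3746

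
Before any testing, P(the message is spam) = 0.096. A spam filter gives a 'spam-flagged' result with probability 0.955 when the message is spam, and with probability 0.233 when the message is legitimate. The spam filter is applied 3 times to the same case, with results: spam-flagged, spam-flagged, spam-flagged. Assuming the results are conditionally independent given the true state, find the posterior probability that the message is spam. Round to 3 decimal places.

With H the event that the message is spam, the joint likelihood of the observed sequence is P(data|H) = 0.955·0.955·0.955 = 0.87098 and P(data|¬H) = 0.233·0.233·0.233 = 0.012649.
Bayes: P(H|data) = 0.096·0.87098 / (0.096·0.87098 + 0.904·0.012649) = 0.083614/0.095049 = 0.8797.

Posterior P(H) ≈ 0.880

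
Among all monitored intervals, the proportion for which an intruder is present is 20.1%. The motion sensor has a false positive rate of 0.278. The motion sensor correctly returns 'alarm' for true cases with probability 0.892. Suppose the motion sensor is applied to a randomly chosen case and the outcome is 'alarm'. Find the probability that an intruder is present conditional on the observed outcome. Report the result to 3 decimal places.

P(H | E) ≈ 0.447

Write H for 'an intruder is present'. Prior odds H:¬H = 0.201/0.799 = 0.25156. For the 'alarm' outcome, the likelihood ratio is 0.892/0.278 = 3.2086.
Posterior odds = 0.25156 × 3.2086 = 0.80718, so P(H|E) = 0.80718/(1+0.80718) = 0.447.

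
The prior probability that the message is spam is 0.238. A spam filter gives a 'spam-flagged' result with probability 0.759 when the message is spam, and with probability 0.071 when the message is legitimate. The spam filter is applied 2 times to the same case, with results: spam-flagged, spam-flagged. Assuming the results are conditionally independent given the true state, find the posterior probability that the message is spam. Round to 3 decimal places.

With H the event that the message is spam, the joint likelihood of the observed sequence is P(data|H) = 0.759·0.759 = 0.57608 and P(data|¬H) = 0.071·0.071 = 0.0050410.
Bayes: P(H|data) = 0.238·0.57608 / (0.238·0.57608 + 0.762·0.0050410) = 0.13711/0.14095 = 0.9727.

Posterior P(H) ≈ 0.973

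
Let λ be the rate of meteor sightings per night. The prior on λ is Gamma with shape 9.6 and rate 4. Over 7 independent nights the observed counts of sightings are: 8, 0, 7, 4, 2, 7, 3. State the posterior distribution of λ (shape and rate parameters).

Total count ∑xᵢ = 31 over n = 7 nights.
Gamma is conjugate to the Poisson likelihood: posterior is Gamma(shape = 9.6+31 = 40.6, rate = 4+7 = 11).

Posterior: Gamma(shape=40.6, rate=11)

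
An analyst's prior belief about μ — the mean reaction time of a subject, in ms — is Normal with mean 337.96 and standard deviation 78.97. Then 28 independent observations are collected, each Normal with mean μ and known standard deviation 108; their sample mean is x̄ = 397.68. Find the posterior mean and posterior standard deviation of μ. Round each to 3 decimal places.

Prior precision 1/τ₀² = 1/78.97² = 0.00016035; data precision n/σ² = 28/108² = 0.00240055.
Posterior precision = 0.00016035 + 0.00240055 = 0.00256090, giving posterior SD = 1/√0.00256090 = 19.761.
Posterior mean = (0.00016035·337.96 + 0.00240055·397.68) / 0.00256090 = 393.941.

Posterior mean ≈ 393.941; posterior SD ≈ 19.761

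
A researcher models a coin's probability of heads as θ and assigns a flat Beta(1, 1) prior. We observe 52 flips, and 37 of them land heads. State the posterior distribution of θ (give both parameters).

Posterior: Beta(38, 16)

Observing 37 successes and 15 failures updates Beta(1, 1) by adding the success and failure counts to the two shape parameters: α = 1+37 = 38, β = 1+15 = 16.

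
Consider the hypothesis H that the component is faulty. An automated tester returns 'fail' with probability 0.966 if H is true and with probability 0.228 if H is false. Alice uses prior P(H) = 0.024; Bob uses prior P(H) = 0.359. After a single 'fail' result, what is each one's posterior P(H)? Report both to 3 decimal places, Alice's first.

Alice: 0.094; Bob: 0.704

The likelihood ratio for a 'fail' result is 0.966/0.228 = 4.2368.
Alice: prior odds 0.024/0.976 = 0.024590; posterior odds 0.10418; posterior probability 0.094.
Bob: prior odds 0.359/0.641 = 0.56006; posterior odds 2.3729; posterior probability 0.704.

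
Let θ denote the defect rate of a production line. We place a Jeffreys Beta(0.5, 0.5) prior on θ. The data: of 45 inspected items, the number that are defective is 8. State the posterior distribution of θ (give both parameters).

Posterior: Beta(8.5, 37.5)

The binomial likelihood is conjugate to the Beta prior: with 8 successes and 37 failures, the posterior is Beta(0.5+8, 0.5+37) = Beta(8.5, 37.5).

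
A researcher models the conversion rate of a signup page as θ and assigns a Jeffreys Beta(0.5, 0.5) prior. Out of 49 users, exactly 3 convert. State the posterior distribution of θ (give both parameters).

Posterior: Beta(3.5, 46.5)

Observing 3 successes and 46 failures updates Beta(0.5, 0.5) by adding the success and failure counts to the two shape parameters: α = 0.5+3 = 3.5, β = 0.5+46 = 46.5.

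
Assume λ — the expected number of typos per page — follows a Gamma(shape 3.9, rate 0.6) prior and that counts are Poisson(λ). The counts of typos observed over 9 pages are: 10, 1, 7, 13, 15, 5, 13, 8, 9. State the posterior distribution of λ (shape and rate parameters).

Posterior: Gamma(shape=84.9, rate=9.6)

The Poisson likelihood adds the total count to the shape and the number of exposure periods to the rate. Here ∑xᵢ = 81 and n = 9, so shape 3.9→84.9 and rate 0.6→9.6.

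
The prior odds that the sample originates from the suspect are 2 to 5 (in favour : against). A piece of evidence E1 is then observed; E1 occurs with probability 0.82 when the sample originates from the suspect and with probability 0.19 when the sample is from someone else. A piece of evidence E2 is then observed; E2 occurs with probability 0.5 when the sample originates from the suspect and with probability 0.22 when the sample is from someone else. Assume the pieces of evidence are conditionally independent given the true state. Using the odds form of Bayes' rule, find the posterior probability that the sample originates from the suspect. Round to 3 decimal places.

Prior odds = 2/5 = 0.40000.
Likelihood ratio for E1 = 0.82/0.19 = 4.3158.
Likelihood ratio for E2 = 0.5/0.22 = 2.2727.
Posterior odds = prior odds × LR₁ × LR₂ = 3.9234.
Posterior probability = odds/(1+odds) = 3.9234/4.9234 = 0.797.

Posterior probability ≈ 0.797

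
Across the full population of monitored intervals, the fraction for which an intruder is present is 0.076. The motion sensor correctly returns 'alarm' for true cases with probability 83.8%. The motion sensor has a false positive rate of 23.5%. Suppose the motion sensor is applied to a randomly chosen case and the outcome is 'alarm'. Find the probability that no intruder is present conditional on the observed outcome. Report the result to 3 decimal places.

P(¬H | E) ≈ 0.773

Write H for 'an intruder is present'. Prior odds H:¬H = 0.076/0.924 = 0.082251. For the 'alarm' outcome, the likelihood ratio is 0.838/0.235 = 3.5660.
Posterior odds = 0.082251 × 3.5660 = 0.29330, so P(H|E) = 0.29330/(1+0.29330) = 0.227. Then P(¬H|E) = 1 − 0.227 = 0.773.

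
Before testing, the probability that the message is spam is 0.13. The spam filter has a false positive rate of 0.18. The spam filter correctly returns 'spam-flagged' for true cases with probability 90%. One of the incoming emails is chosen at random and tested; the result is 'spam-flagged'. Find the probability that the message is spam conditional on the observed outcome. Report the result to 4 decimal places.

Let H be the event that the message is spam. P(H) = 0.13, so P(¬H) = 0.87. With E the 'spam-flagged' result, P(E|H) = 0.9 and P(E|¬H) = 0.18.
P(E) = 0.9·0.13 + 0.18·0.87 = 0.11700 + 0.15660 = 0.27360.
By Bayes' theorem, P(H|E) = 0.11700 / 0.27360 = 0.4276.

P(H | E) ≈ 0.4276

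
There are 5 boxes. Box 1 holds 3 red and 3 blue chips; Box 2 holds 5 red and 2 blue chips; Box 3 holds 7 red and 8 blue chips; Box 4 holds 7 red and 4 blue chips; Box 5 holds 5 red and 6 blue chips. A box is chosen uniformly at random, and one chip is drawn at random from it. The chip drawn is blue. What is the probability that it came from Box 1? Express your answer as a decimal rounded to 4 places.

P(blue|Box 1) = 0.5; P(blue|Box 2) = 0.2857; P(blue|Box 3) = 0.5333; P(blue|Box 4) = 0.3636; P(blue|Box 5) = 0.5455.
Prior × likelihood for each source: 0.2·0.5=0.1000, 0.2·0.2857=0.05714, 0.2·0.5333=0.1067, 0.2·0.3636=0.07273, 0.2·0.5455=0.1091. Summing gives P(blue) = 0.44563.
P(Box 1 | blue) = 0.1000 / 0.44563 = 0.2244.

Posterior probability ≈ 0.2244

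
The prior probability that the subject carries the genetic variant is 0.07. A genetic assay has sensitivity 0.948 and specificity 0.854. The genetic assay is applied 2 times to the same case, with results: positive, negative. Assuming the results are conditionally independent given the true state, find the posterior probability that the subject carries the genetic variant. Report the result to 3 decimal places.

Let H be the event that the subject carries the genetic variant; start with P(H) = 0.07. P('positive'|H) = 0.948, P('positive'|¬H) = 0.146.
Update on result 1 ('positive'): P(H) ← 0.948·0.0700 / (0.948·0.0700 + 0.146·0.9300) = 0.066360/0.20214 = 0.3283.
Update on result 2 ('negative'): P(H) ← 0.052·0.3283 / (0.052·0.3283 + 0.854·0.6717) = 0.017071/0.59071 = 0.0289.

Posterior P(H) ≈ 0.029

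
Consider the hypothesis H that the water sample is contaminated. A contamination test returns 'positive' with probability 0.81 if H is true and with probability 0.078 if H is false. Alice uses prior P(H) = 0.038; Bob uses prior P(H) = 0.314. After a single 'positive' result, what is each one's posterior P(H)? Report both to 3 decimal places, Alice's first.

Alice: 0.291; Bob: 0.826

P('+'|H) = 0.81, P('+'|¬H) = 0.078.
Alice: numerator 0.81·0.038 = 0.030780; evidence = 0.030780+0.078·0.962 = 0.10582; posterior = 0.291.
Bob: numerator 0.81·0.314 = 0.25434; evidence = 0.25434+0.078·0.686 = 0.30785; posterior = 0.826.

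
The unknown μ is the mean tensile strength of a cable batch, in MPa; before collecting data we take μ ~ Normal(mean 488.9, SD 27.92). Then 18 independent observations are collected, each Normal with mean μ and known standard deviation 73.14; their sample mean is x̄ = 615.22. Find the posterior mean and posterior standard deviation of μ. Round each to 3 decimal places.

With known σ, the Normal prior is conjugate. Weight on the data is w = (n/σ²)/(n/σ² + 1/τ₀²) = 0.00336483/(0.00336483+0.00128283) = 0.72398.
Posterior mean = w·x̄ + (1−w)·μ₀ = 0.72398·615.22 + 0.27602·488.9 = 580.354. Posterior variance = 1/(0.00336483+0.00128283) = 215.162, so SD = 14.668.

Posterior mean ≈ 580.354; posterior SD ≈ 14.668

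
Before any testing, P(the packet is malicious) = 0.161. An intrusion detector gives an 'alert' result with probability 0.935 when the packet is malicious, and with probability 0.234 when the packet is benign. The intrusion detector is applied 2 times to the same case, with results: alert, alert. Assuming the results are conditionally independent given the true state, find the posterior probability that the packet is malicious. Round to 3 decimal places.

Posterior P(H) ≈ 0.754

With H the event that the packet is malicious, the joint likelihood of the observed sequence is P(data|H) = 0.935·0.935 = 0.87423 and P(data|¬H) = 0.234·0.234 = 0.054756.
Bayes: P(H|data) = 0.161·0.87423 / (0.161·0.87423 + 0.839·0.054756) = 0.14075/0.18669 = 0.7539.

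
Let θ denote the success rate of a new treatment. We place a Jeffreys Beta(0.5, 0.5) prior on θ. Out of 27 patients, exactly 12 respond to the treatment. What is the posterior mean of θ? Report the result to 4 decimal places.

Observing 12 successes and 15 failures updates Beta(0.5, 0.5) by adding the success and failure counts to the two shape parameters: α = 0.5+12 = 12.5, β = 0.5+15 = 15.5.
Posterior mean = α/(α+β) = 12.5/28 = 0.4464.

Posterior mean ≈ 0.4464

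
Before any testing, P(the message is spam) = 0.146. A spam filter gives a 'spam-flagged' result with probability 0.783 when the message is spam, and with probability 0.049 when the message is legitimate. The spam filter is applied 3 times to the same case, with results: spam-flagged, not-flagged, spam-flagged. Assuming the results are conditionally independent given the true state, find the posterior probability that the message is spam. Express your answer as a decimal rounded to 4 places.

Posterior P(H) ≈ 0.9088

Let H be the event that the message is spam; start with P(H) = 0.146. P('spam-flagged'|H) = 0.783, P('spam-flagged'|¬H) = 0.049.
Update on result 1 ('spam-flagged'): P(H) ← 0.783·0.1460 / (0.783·0.1460 + 0.049·0.8540) = 0.11432/0.15616 = 0.7320.
Update on result 2 ('not-flagged'): P(H) ← 0.217·0.7320 / (0.217·0.7320 + 0.951·0.2680) = 0.15885/0.41368 = 0.3840.
Update on result 3 ('spam-flagged'): P(H) ← 0.783·0.3840 / (0.783·0.3840 + 0.049·0.6160) = 0.30067/0.33085 = 0.9088.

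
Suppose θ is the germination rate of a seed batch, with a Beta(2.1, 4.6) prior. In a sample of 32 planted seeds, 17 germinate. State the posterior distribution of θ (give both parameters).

Posterior: Beta(19.1, 19.6)

Observing 17 successes and 15 failures updates Beta(2.1, 4.6) by adding the success and failure counts to the two shape parameters: α = 2.1+17 = 19.1, β = 4.6+15 = 19.6.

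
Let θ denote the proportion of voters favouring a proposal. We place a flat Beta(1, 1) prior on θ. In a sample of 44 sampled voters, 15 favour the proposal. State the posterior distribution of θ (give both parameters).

Posterior: Beta(16, 30)

Observing 15 successes and 29 failures updates Beta(1, 1) by adding the success and failure counts to the two shape parameters: α = 1+15 = 16, β = 1+29 = 30.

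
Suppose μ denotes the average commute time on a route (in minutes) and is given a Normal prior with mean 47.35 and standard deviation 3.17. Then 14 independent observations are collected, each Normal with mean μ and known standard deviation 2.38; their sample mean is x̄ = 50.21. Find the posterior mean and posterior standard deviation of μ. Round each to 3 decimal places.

With known σ, the Normal prior is conjugate. Weight on the data is w = (n/σ²)/(n/σ² + 1/τ₀²) = 2.47158/(2.47158+0.0995134) = 0.96130.
Posterior mean = w·x̄ + (1−w)·μ₀ = 0.96130·50.21 + 0.038705·47.35 = 50.099. Posterior variance = 1/(2.47158+0.0995134) = 0.388940, so SD = 0.624.

Posterior mean ≈ 50.099; posterior SD ≈ 0.624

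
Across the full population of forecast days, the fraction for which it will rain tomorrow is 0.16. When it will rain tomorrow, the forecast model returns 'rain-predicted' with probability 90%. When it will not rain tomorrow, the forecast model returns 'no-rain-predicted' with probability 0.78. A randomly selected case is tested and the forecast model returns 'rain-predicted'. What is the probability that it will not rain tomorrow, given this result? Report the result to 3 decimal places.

P(¬H | E) ≈ 0.562

Write H for 'it will rain tomorrow'. Prior odds H:¬H = 0.16/0.84 = 0.19048. For the 'rain-predicted' outcome, the likelihood ratio is 0.9/0.22 = 4.0909.
Posterior odds = 0.19048 × 4.0909 = 0.77922, so P(H|E) = 0.77922/(1+0.77922) = 0.438. Then P(¬H|E) = 1 − 0.438 = 0.562.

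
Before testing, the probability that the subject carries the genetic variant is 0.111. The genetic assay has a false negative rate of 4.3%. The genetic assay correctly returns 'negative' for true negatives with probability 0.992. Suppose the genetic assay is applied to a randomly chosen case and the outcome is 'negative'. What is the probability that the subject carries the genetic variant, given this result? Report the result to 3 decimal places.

P(H | E) ≈ 0.005

Write H for 'the subject carries the genetic variant'. Prior odds H:¬H = 0.111/0.889 = 0.12486. For the 'negative' outcome, the likelihood ratio is 0.043/0.992 = 0.043347.
Posterior odds = 0.12486 × 0.043347 = 0.0054123, so P(H|E) = 0.0054123/(1+0.0054123) = 0.005.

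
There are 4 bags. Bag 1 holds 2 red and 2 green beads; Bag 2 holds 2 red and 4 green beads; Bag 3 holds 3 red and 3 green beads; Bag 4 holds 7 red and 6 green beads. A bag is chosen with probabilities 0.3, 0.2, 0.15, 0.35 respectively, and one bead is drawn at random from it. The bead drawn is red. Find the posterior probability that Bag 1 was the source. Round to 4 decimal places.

Posterior probability ≈ 0.3124

Tabulate prior·likelihood by source: [1] prior 0.3, lik 0.5, product 0.1500; [2] prior 0.2, lik 0.3333, product 0.06667; [3] prior 0.15, lik 0.5, product 0.07500; [4] prior 0.35, lik 0.5385, product 0.1885.
Normalizing constant = 0.48013; the posterior for Bag 1 is its product over the sum, 0.1500/0.48013 = 0.3124.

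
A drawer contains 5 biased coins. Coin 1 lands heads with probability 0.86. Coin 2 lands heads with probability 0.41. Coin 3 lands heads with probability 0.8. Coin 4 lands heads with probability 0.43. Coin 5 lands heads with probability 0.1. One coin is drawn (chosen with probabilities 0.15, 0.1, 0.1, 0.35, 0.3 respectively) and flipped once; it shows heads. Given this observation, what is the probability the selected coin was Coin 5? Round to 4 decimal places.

Tabulate prior·likelihood by source: [1] prior 0.15, lik 0.86, product 0.1290; [2] prior 0.1, lik 0.41, product 0.04100; [3] prior 0.1, lik 0.8, product 0.08000; [4] prior 0.35, lik 0.43, product 0.1505; [5] prior 0.3, lik 0.1, product 0.03000.
Normalizing constant = 0.43050; the posterior for Coin 5 is its product over the sum, 0.03000/0.43050 = 0.0697.

Posterior probability ≈ 0.0697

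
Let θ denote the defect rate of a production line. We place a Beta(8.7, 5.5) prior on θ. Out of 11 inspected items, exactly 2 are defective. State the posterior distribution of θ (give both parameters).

Observing 2 successes and 9 failures updates Beta(8.7, 5.5) by adding the success and failure counts to the two shape parameters: α = 8.7+2 = 10.7, β = 5.5+9 = 14.5.

Posterior: Beta(10.7, 14.5)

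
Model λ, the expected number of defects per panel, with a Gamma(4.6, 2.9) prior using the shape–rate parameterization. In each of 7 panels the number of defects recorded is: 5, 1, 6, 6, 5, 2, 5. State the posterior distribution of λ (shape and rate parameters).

The Poisson likelihood adds the total count to the shape and the number of exposure periods to the rate. Here ∑xᵢ = 30 and n = 7, so shape 4.6→34.6 and rate 2.9→9.9.

Posterior: Gamma(shape=34.6, rate=9.9)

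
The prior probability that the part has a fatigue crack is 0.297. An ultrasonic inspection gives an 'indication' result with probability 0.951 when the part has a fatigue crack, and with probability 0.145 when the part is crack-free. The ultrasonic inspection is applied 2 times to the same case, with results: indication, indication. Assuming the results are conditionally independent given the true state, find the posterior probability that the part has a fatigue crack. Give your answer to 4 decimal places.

With H the event that the part has a fatigue crack, the joint likelihood of the observed sequence is P(data|H) = 0.951·0.951 = 0.90440 and P(data|¬H) = 0.145·0.145 = 0.021025.
Bayes: P(H|data) = 0.297·0.90440 / (0.297·0.90440 + 0.703·0.021025) = 0.26861/0.28339 = 0.9478.

Posterior P(H) ≈ 0.9478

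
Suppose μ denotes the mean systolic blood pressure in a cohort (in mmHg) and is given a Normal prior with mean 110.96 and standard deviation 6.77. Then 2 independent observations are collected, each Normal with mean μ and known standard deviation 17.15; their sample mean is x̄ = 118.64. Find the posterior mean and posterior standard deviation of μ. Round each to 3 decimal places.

With known σ, the Normal prior is conjugate. Weight on the data is w = (n/σ²)/(n/σ² + 1/τ₀²) = 0.00679989/(0.00679989+0.0218184) = 0.23761.
Posterior mean = w·x̄ + (1−w)·μ₀ = 0.23761·118.64 + 0.76239·110.96 = 112.785. Posterior variance = 1/(0.00679989+0.0218184) = 34.9427, so SD = 5.911.

Posterior mean ≈ 112.785; posterior SD ≈ 5.911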